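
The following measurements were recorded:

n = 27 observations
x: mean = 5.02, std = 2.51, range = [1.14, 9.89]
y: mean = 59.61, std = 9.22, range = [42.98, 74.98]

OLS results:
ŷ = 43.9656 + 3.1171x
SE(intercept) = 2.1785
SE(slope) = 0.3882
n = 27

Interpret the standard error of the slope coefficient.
SE(β̂₁) = 0.3882 is the estimated standard deviation of the slope estimate across repeated samples; relative to β̂₁ = 3.1171 that is 12.5%, a precise estimate.

SE(β̂₁) = s / √Sxx, where s is the residual standard deviation and Sxx = Σ(x − x̄)². It is the yardstick for how far β̂₁ = 3.1171 could plausibly be from the true slope.

Relative precision:
- SE / |β̂₁| = 0.3882 / 3.1171 = 12.5%
- Rule of thumb (under 20%: precise; 20% to under 50%: moderately precise; 50% or more: imprecise) → precise

Rough 95% range (±2 SE): 3.1171 ± 0.7764 → (2.3407, 3.8935).

What drives SE(β̂₁): wider spread of x values → smaller SE.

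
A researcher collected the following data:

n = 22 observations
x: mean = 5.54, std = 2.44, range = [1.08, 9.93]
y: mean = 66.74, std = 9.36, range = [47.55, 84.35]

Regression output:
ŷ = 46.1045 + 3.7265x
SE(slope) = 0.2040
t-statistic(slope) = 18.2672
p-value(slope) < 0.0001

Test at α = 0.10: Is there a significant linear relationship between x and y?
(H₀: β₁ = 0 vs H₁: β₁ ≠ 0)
Since p-value < 0.0001 < α = 0.10, reject H₀ — the slope is significantly different from 0.

Hypothesis test for the slope coefficient:

H₀: β₁ = 0 (no linear relationship)
H₁: β₁ ≠ 0 (linear relationship exists)

Test statistic: t = β̂₁ / SE(β̂₁) = 3.7265 / 0.2040 = 18.2672

p < 0.0001: how often a slope estimate this far from 0 (in SE units) would arise by chance if β₁ were truly 0.

Decision rule: reject H₀ if p-value < α.
p-value < 0.0001 < α = 0.10 → reject H₀.

There is sufficient evidence at the 10% significance level to conclude that a linear relationship exists between x and y.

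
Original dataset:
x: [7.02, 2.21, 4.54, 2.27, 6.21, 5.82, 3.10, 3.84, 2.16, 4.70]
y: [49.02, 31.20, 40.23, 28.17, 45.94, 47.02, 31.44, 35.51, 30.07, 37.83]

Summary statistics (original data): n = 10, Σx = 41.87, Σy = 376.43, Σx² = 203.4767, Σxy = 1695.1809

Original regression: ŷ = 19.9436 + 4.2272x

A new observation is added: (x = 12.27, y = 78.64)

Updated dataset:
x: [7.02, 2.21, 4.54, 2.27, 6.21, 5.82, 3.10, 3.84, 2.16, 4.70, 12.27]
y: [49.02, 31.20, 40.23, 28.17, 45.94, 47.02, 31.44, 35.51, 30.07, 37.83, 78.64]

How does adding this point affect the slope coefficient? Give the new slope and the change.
Adding the point moves β₁ from 4.2272 to 4.8003, i.e. it increases by 0.5731 (+13.6%).

x = 12.27 lies well outside the original x-range [2.16, 7.02] (x̄ ≈ 4.19), so this observation has high leverage and can move the slope substantially.

Step 1: Update the sums with the new point (n goes from 10 to 11)
Σx  = 41.87 + 12.27 = 54.14
Σy  = 376.43 + 78.64 = 455.07
Σx² = 203.4767 + 12.27² = 203.4767 + 150.5529 = 354.0296
Σxy = 1695.1809 + 12.27×78.64 = 1695.1809 + 964.9128 = 2660.0937

Step 2: Recompute the slope with b₁ = (nΣxy − ΣxΣy) / (nΣx² − (Σx)²)
Numerator   = 11×2660.0937 − 54.14×455.07 = 29261.0307 − 24637.4898 = 4623.5409
Denominator = 11×354.0296 − 54.14² = 3894.3256 − 2931.1396 = 963.1860
b₁(new) = 4623.5409 / 963.1860 = 4.8003

(Same formula on the original sums: (10×1695.1809 − 41.87×376.43) / (10×203.4767 − 41.87²) = 1190.6849 / 281.6701 = 4.2272, matching the given fit.)

Step 3: Change in slope
Δβ₁ = 4.8003 − 4.2272 = +0.5731
Relative change = +0.5731 / 4.2272 × 100% = +13.6%
→ the slope increases when the point is added.

A high-leverage point only changes the slope if it is off the original line; here y = 78.64 is above the original trend, so the slope increases.
In practice: refit with and without it and report both if conclusions differ; investigate whether it comes from the same population as the rest of the sample.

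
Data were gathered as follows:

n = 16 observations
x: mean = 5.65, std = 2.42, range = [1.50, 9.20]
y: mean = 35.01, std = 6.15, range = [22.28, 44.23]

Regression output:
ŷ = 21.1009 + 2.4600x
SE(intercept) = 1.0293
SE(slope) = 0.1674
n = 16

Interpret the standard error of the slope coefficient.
SE(slope) = 0.1674 measures the uncertainty in the estimated slope. The coefficient is estimated precisely (SE/|β̂₁| = 6.8%).

SE(β̂₁) = s / √Sxx, where s is the residual standard deviation and Sxx = Σ(x − x̄)². It is the yardstick for how far β̂₁ = 2.4600 could plausibly be from the true slope.

Relative precision:
- SE / |β̂₁| = 0.1674 / 2.4600 = 6.8%
- Rule of thumb (under 20%: precise; 20% to under 50%: moderately precise; 50% or more: imprecise) → precise

Rough 95% range (±2 SE): 2.4600 ± 0.3348 → (2.1252, 2.7948).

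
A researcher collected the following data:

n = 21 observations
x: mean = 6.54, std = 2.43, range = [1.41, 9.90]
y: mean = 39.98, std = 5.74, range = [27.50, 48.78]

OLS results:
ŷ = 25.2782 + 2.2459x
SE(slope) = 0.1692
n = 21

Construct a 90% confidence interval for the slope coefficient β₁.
The 90% CI for β₁ is (1.9533, 2.5385)

Confidence interval for the slope:

The 90% CI for β₁ is: β̂₁ ± t*(α/2, n-2) × SE(β̂₁)

Step 1: Find critical t-value
- Confidence level = 0.9
- Degrees of freedom = n - 2 = 21 - 2 = 19
- t*(α/2, 19) = 1.7291

Step 2: Calculate margin of error
Margin = 1.7291 × 0.1692 = 0.2926

Step 3: Construct interval
CI = 2.2459 ± 0.2926
CI = (1.9533, 2.5385)

Interpretation: We are 90% confident that the true slope β₁ lies between 1.9533 and 2.5385.
Since 0 is outside the interval, a two-sided test at α = 0.10 would reject H₀: β₁ = 0.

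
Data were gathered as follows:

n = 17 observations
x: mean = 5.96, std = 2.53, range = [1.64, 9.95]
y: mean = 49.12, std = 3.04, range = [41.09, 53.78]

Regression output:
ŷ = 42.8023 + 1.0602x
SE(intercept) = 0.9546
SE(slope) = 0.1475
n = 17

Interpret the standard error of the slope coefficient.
SE(β̂₁) = 0.1475 is the estimated standard deviation of the slope estimate across repeated samples; relative to β̂₁ = 1.0602 that is 13.9%, a precise estimate.

What SE measures:
- The standard error quantifies the sampling variability of the coefficient estimate
- It is the estimated standard deviation of β̂₁ across hypothetical repeated samples of the same size
- Smaller SE → more precise estimate

Relative precision:
- SE / |β̂₁| = 0.1475 / 1.0602 = 13.9%
- Rule of thumb (under 20%: precise; 20% to under 50%: moderately precise; 50% or more: imprecise) → precise

Rough 95% range (±2 SE): 1.0602 ± 0.2950 → (0.7652, 1.3552).

What drives SE(β̂₁): larger n (here n = 17) → smaller SE; more residual scatter → larger SE.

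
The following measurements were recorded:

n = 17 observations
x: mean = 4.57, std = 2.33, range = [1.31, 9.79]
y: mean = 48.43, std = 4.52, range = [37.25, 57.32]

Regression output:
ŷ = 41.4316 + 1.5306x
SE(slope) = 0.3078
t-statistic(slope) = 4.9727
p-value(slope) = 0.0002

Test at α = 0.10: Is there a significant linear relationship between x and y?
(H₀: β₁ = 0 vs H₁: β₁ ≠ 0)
Since p-value = 0.0002 < α = 0.10, reject H₀ — the slope is significantly different from 0.

Hypothesis test for the slope coefficient:

H₀: β₁ = 0 (no linear relationship)
H₁: β₁ ≠ 0 (linear relationship exists)

Test statistic: t = β̂₁ / SE(β̂₁) = 1.5306 / 0.3078 = 4.9727

The p-value (0.0002) is the probability, under H₀, of a t-statistic at least as extreme as |t| = 4.9727 (two-sided, df = n − 2 = 15).

Decision rule: reject H₀ if p-value < α.
p-value = 0.0002 < α = 0.10 → reject H₀.

At α = 0.10 the data do provide convincing evidence of a nonzero slope.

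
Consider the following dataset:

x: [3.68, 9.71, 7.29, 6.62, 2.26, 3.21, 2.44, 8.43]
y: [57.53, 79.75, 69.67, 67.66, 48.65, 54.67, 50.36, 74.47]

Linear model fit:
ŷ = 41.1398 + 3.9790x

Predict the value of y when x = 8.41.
ŷ = 74.6032

Plug x = 8.41 into the fitted line:

ŷ = 41.1398 + 3.9790 × 8.41
ŷ = 41.1398 + 33.4634
ŷ = 74.6032

This is the fitted mean response at that x — an individual observation would come with a wider prediction interval.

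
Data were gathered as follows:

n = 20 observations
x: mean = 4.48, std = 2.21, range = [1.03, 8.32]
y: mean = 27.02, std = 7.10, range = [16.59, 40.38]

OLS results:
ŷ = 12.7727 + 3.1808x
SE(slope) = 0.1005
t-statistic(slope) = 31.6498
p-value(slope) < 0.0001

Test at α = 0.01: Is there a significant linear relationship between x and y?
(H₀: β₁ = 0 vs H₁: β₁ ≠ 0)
Since p-value < 0.0001 < α = 0.01, reject H₀ — the slope is significantly different from 0.

Hypothesis test for the slope coefficient:

H₀: β₁ = 0 (no linear relationship)
H₁: β₁ ≠ 0 (linear relationship exists)

Test statistic: t = β̂₁ / SE(β̂₁) = 3.1808 / 0.1005 = 31.6498

The p-value (<0.0001) is the probability, under H₀, of a t-statistic at least as extreme as |t| = 31.6498 (two-sided, df = n − 2 = 18).

Decision rule: reject H₀ if p-value < α.
p-value < 0.0001 < α = 0.01 → reject H₀.

Conclusion: the linear association between x and y is significant at the 1% level.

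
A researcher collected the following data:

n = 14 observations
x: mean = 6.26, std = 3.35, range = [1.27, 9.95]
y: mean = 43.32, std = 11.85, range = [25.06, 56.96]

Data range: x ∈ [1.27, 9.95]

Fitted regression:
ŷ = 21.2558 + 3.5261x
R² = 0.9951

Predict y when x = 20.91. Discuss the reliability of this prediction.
The equation gives ŷ = 94.9866; however x = 20.91 is 10.96 units above the observed range, so this extrapolated value should not be trusted.

Prediction calculation:
ŷ = 21.2558 + 3.5261 × 20.91
ŷ = 94.9866

Reliability:
- Data range: x ∈ [1.27, 9.95]
- Prediction point: x = 20.91 is 10.96 units above the observed range → this is EXTRAPOLATION, not interpolation

Why that matters here:
- The standard error of prediction grows with (x − x̄)², and x = 20.91 is far from x̄ = 6.26
- R² describes fit only over the sampled x values; it says nothing about behaviour beyond them

A defensible statement: 'if the linear trend continued to x = 20.91, y would be about 94.9866' — the premise is untested.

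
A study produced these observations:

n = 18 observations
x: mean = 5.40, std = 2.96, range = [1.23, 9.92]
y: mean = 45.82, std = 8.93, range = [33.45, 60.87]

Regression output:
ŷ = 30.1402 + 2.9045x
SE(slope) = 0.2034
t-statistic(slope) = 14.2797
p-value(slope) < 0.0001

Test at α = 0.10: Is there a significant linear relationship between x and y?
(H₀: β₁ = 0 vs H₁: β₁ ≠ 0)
Since p-value < 0.0001 < α = 0.10, reject H₀ — the slope is significantly different from 0.

Hypothesis test for the slope coefficient:

H₀: β₁ = 0 (no linear relationship)
H₁: β₁ ≠ 0 (linear relationship exists)

Test statistic: t = β̂₁ / SE(β̂₁) = 2.9045 / 0.2034 = 14.2797

The p-value (<0.0001) is the probability, under H₀, of a t-statistic at least as extreme as |t| = 14.2797 (two-sided, df = n − 2 = 16).

Decision rule: reject H₀ if p-value < α.
p-value < 0.0001 < α = 0.10 → reject H₀.

At α = 0.10 the data do provide convincing evidence of a nonzero slope.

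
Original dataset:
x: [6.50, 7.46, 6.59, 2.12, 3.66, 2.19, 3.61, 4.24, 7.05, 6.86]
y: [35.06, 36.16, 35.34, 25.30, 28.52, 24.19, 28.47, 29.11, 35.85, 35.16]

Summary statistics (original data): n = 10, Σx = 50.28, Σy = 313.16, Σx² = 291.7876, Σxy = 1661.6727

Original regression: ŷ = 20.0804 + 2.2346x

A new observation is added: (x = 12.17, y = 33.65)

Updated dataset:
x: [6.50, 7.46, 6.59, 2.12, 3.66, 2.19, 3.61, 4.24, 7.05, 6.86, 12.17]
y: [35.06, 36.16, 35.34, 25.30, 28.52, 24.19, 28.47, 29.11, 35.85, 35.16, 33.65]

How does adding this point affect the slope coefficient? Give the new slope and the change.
The slope changes from 2.2346 to 1.1981 (change of -1.0365, or -46.4%).

The new point has HIGH LEVERAGE: x = 12.17 is far from the original mean x̄ = 50.28/10 ≈ 5.03 (original range [2.12, 7.46]).

Step 1: Update the sums with the new point (n goes from 10 to 11)
Σx  = 50.28 + 12.17 = 62.45
Σy  = 313.16 + 33.65 = 346.81
Σx² = 291.7876 + 12.17² = 291.7876 + 148.1089 = 439.8965
Σxy = 1661.6727 + 12.17×33.65 = 1661.6727 + 409.5205 = 2071.1932

Step 2: Recompute the slope with b₁ = (nΣxy − ΣxΣy) / (nΣx² − (Σx)²)
Numerator   = 11×2071.1932 − 62.45×346.81 = 22783.1252 − 21658.2845 = 1124.8407
Denominator = 11×439.8965 − 62.45² = 4838.8615 − 3900.0025 = 938.8590
b₁(new) = 1124.8407 / 938.8590 = 1.1981

(Same formula on the original sums: (10×1661.6727 − 50.28×313.16) / (10×291.7876 − 50.28²) = 871.0422 / 389.7976 = 2.2346, matching the given fit.)

Step 3: Change in slope
Δβ₁ = 1.1981 − 2.2346 = -1.0365
Relative change = -1.0365 / 2.2346 × 100% = -46.4%
→ the slope decreases when the point is added.

A high-leverage point only changes the slope if it is off the original line; here y = 33.65 is below the original trend, so the slope decreases.
In practice: investigate whether it comes from the same population as the rest of the sample; check such a point for data-entry or measurement error.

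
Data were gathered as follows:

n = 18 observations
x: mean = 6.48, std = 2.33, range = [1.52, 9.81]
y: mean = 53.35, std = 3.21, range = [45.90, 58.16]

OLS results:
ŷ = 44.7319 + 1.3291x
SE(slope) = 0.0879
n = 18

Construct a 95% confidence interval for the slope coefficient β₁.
The 95% CI for β₁ is (1.1428, 1.5154)

Confidence interval for the slope:

The 95% CI for β₁ is: β̂₁ ± t*(α/2, n-2) × SE(β̂₁)

Step 1: Find critical t-value
- Confidence level = 0.95
- Degrees of freedom = n - 2 = 18 - 2 = 16
- t*(α/2, 16) = 2.1199

Step 2: Calculate margin of error
Margin = 2.1199 × 0.0879 = 0.1863

Step 3: Construct interval
CI = 1.3291 ± 0.1863
CI = (1.1428, 1.5154)

Interpretation: intervals built this way capture the true β₁ in 95% of repeated samples; here the plausible range for the per-unit effect of x on y is 1.1428 to 1.5154.
The interval does not include 0, suggesting a significant linear relationship.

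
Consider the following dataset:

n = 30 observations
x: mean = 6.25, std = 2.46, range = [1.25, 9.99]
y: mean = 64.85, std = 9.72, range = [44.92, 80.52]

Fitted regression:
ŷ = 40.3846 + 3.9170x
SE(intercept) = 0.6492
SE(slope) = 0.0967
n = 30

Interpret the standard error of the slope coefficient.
SE(slope) = 0.0967 measures the uncertainty in the estimated slope. The coefficient is estimated precisely (SE/|β̂₁| = 2.5%).

SE(β̂₁) = 0.0967 says: if we drew many samples of n = 30 from the same population and refit each time, the fitted slopes would scatter with a standard deviation of roughly 0.0967 around the true β₁.

Relative precision:
- SE / |β̂₁| = 0.0967 / 3.9170 = 2.5%
- Rule of thumb (under 20%: precise; 20% to under 50%: moderately precise; 50% or more: imprecise) → precise

Link to the t-test: t = β̂₁ / SE(β̂₁) = 3.9170 / 0.0967 = 40.5067, the statistic for H₀: β₁ = 0.

What drives SE(β̂₁): larger n (here n = 30) → smaller SE; wider spread of x values → smaller SE; more residual scatter → larger SE.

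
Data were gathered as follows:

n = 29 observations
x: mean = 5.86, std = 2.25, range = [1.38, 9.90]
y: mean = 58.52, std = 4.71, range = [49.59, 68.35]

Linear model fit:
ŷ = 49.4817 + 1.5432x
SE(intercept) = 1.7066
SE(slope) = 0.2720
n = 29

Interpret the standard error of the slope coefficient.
SE(β̂₁) = 0.2720 is the estimated standard deviation of the slope estimate across repeated samples; relative to β̂₁ = 1.5432 that is 17.6%, a precise estimate.

SE(β̂₁) = s / √Sxx, where s is the residual standard deviation and Sxx = Σ(x − x̄)². It is the yardstick for how far β̂₁ = 1.5432 could plausibly be from the true slope.

Relative precision:
- SE / |β̂₁| = 0.2720 / 1.5432 = 17.6%
- Rule of thumb (under 20%: precise; 20% to under 50%: moderately precise; 50% or more: imprecise) → precise

Link to interval estimation: a confidence interval for β₁ is β̂₁ ± t* × 0.2720, so SE sets the half-width per unit of t*.

What drives SE(β̂₁): wider spread of x values → smaller SE; larger n (here n = 29) → smaller SE.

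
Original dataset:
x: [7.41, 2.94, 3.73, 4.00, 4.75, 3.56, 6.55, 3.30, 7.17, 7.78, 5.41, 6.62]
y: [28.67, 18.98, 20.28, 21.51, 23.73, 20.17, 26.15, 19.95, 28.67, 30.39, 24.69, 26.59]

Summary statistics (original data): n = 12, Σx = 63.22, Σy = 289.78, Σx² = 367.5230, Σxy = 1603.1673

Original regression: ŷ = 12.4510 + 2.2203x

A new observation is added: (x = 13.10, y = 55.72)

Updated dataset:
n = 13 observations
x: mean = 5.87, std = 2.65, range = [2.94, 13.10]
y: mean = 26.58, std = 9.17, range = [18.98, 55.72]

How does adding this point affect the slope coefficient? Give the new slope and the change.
New slope β₁ = 3.3461 versus 2.2203 before: a change of +1.1258 (+50.7%).

The new point has HIGH LEVERAGE: x = 13.10 is far from the original mean x̄ = 63.22/12 ≈ 5.27 (original range [2.94, 7.78]).

Step 1: Update the sums with the new point (n goes from 12 to 13)
Σx  = 63.22 + 13.10 = 76.32
Σy  = 289.78 + 55.72 = 345.50
Σx² = 367.5230 + 13.10² = 367.5230 + 171.6100 = 539.1330
Σxy = 1603.1673 + 13.10×55.72 = 1603.1673 + 729.9320 = 2333.0993

Step 2: Recompute the slope with b₁ = (nΣxy − ΣxΣy) / (nΣx² − (Σx)²)
Numerator   = 13×2333.0993 − 76.32×345.50 = 30330.2909 − 26368.5600 = 3961.7309
Denominator = 13×539.1330 − 76.32² = 7008.7290 − 5824.7424 = 1183.9866
b₁(new) = 3961.7309 / 1183.9866 = 3.3461

(Same formula on the original sums: (12×1603.1673 − 63.22×289.78) / (12×367.5230 − 63.22²) = 918.1160 / 413.5076 = 2.2203, matching the given fit.)

Step 3: Change in slope
Δβ₁ = 3.3461 − 2.2203 = +1.1258
Relative change = +1.1258 / 2.2203 × 100% = +50.7%
→ the slope increases when the point is added.

Because the point sits above the extension of the original line at a high-leverage x, it tilts the fit up.
In practice: refit with and without it and report both if conclusions differ.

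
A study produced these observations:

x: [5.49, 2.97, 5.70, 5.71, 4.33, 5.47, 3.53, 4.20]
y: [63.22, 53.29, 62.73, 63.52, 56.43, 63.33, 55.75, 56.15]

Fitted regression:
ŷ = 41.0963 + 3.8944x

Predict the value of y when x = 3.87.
ŷ = 56.1676

Plug x = 3.87 into the fitted line:

ŷ = 41.0963 + 3.8944 × 3.87
ŷ = 41.0963 + 15.0713
ŷ = 56.1676

This is the fitted mean response at that x — an individual observation would come with a wider prediction interval.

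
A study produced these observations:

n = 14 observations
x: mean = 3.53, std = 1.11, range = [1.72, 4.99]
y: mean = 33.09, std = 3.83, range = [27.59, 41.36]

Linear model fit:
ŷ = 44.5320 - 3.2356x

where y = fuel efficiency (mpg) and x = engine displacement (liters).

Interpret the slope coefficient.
For each additional liter of engine displacement, predicted fuel efficiency decreases by approximately 3.2356 mpg.

β₁ = -3.2356 is the change in predicted fuel efficiency (mpg) per additional liter of engine displacement.

Interpretation:
- Engine displacement up by 1 liter → predicted fuel efficiency decreases by 3.2356 mpg
- This is a linear approximation: the same per-unit change is assumed across the whole observed x range

(β₀ = 44.5320 is the fitted value at x = 0 and is not part of the slope interpretation.)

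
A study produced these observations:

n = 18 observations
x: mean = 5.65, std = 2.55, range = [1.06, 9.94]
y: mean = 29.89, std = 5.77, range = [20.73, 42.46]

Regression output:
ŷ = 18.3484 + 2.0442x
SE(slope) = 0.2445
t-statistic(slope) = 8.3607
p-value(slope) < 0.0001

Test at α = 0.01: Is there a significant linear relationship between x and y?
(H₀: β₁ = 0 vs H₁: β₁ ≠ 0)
p-value < 0.0001 < α = 0.01, so we reject H₀. The relationship is significant.

Hypothesis test for the slope coefficient:

H₀: β₁ = 0 (no linear relationship)
H₁: β₁ ≠ 0 (linear relationship exists)

Test statistic: t = β̂₁ / SE(β̂₁) = 2.0442 / 0.2445 = 8.3607

The p-value (<0.0001) is the probability, under H₀, of a t-statistic at least as extreme as |t| = 8.3607 (two-sided, df = n − 2 = 16).

Decision rule: reject H₀ if p-value < α.
p-value < 0.0001 < α = 0.01 → reject H₀.

At α = 0.01 the data do provide convincing evidence of a nonzero slope.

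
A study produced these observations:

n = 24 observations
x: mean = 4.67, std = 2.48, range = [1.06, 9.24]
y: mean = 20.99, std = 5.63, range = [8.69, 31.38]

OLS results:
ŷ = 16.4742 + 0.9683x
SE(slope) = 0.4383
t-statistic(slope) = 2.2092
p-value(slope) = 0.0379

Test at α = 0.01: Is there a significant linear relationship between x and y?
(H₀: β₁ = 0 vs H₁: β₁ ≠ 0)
Since p-value = 0.0379 ≥ α = 0.01, fail to reject H₀ — the slope is not significantly different from 0.

Hypothesis test for the slope coefficient:

H₀: β₁ = 0 (no linear relationship)
H₁: β₁ ≠ 0 (linear relationship exists)

Test statistic: t = β̂₁ / SE(β̂₁) = 0.9683 / 0.4383 = 2.2092

With df = 22, the two-sided p-value for |t| = 2.2092 is 0.0379.

Decision rule: reject H₀ if p-value < α.
p-value = 0.0379 ≥ α = 0.01 → fail to reject H₀.

There is not sufficient evidence at the 1% significance level to conclude that a linear relationship exists between x and y.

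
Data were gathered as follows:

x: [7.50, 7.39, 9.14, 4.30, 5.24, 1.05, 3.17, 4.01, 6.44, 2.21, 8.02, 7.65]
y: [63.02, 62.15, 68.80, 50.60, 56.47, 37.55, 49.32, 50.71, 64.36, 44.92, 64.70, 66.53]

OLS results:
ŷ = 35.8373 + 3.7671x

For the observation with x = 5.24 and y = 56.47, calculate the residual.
Residual = 0.8931

The residual is the difference between the actual value and the predicted value:

Residual = y - ŷ

Step 1: Calculate predicted value
ŷ = 35.8373 + 3.7671 × 5.24
ŷ = 55.5769

Step 2: Calculate residual
Residual = 56.47 - 55.5769
Residual = 0.8931

The residual is positive, so the observed y = 56.47 sits above the regression line (the line underestimates it by 0.8931).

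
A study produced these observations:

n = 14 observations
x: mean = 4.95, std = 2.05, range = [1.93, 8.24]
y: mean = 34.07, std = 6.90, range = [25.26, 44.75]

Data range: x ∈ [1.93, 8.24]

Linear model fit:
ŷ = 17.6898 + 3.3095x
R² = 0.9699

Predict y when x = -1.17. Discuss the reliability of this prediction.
ŷ = 13.8177, but this is extrapolation (below the data range [1.93, 8.24]) and may be unreliable.

Prediction calculation:
ŷ = 17.6898 + 3.3095 × (-1.17)
ŷ = 13.8177

Reliability:
- Data range: x ∈ [1.93, 8.24]
- Prediction point: x = -1.17 is 3.10 units below the observed range → this is EXTRAPOLATION, not interpolation

Why that matters here:
- There are no observations near this x to validate the fitted line there
- The standard error of prediction grows with (x − x̄)², and x = -1.17 is far from x̄ = 4.95
- Real relationships often flatten, saturate, or turn nonlinear at extremes

The R² = 0.9699 only validates the fit within [1.93, 8.24]; treat ŷ = 13.8177 with caution.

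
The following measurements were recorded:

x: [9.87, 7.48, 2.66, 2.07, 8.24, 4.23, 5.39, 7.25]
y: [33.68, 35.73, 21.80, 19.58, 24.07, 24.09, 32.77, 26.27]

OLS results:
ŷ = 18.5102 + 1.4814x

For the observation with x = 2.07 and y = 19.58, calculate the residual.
Residual = -1.9967

The residual is the difference between the actual value and the predicted value:

Residual = y - ŷ

Step 1: Calculate predicted value
ŷ = 18.5102 + 1.4814 × 2.07
ŷ = 21.5767

Step 2: Calculate residual
Residual = 19.58 - 21.5767
Residual = -1.9967

Interpretation: the model overestimates the actual value by 1.9967 at this point (negative residual → observation lies below the fitted line).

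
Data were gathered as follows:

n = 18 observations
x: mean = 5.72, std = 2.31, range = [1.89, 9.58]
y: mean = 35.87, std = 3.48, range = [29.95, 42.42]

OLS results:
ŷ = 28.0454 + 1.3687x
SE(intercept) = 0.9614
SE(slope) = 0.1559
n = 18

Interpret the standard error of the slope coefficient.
The slope 1.3687 is pinned down to within about ±0.1559 (one SE) by these data — relative uncertainty 11.4%, i.e. precise.

What SE measures:
- The standard error quantifies the sampling variability of the coefficient estimate
- It is the estimated standard deviation of β̂₁ across hypothetical repeated samples of the same size
- Smaller SE → more precise estimate

Relative precision:
- SE / |β̂₁| = 0.1559 / 1.3687 = 11.4%
- Rule of thumb (under 20%: precise; 20% to under 50%: moderately precise; 50% or more: imprecise) → precise

Link to the t-test: t = β̂₁ / SE(β̂₁) = 1.3687 / 0.1559 = 8.7793, the statistic for H₀: β₁ = 0.

What drives SE(β̂₁): larger n (here n = 18) → smaller SE; wider spread of x values → smaller SE; more residual scatter → larger SE.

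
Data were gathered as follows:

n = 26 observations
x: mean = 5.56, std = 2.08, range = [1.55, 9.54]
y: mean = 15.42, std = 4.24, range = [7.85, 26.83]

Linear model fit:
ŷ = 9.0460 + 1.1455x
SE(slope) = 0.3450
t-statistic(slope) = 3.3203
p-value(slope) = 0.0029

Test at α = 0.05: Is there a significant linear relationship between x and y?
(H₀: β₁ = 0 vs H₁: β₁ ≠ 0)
p-value = 0.0029 < α = 0.05, so we reject H₀. The relationship is significant.

Hypothesis test for the slope coefficient:

H₀: β₁ = 0 (no linear relationship)
H₁: β₁ ≠ 0 (linear relationship exists)

Test statistic: t = β̂₁ / SE(β̂₁) = 1.1455 / 0.3450 = 3.3203

With df = 24, the two-sided p-value for |t| = 3.3203 is 0.0029.

Decision rule: reject H₀ if p-value < α.
p-value = 0.0029 < α = 0.05 → reject H₀.

Conclusion: the linear association between x and y is significant at the 5% level.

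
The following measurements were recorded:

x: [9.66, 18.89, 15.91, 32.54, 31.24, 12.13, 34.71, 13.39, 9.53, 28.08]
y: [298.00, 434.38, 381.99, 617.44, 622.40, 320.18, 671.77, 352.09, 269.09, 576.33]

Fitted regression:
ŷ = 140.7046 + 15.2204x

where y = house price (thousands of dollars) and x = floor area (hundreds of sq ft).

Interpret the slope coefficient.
On average, house price is about 15.2204 thousand dollars higher for every extra hundred sq ft of floor area.

The slope coefficient β₁ = 15.2204 represents the marginal effect of floor area on house price.

Interpretation:
- Floor area up by 1 hundred sq ft → predicted house price increases by 15.2204 thousand dollars
- The effect is assumed constant over the observed range of x (linearity)

(β₀ = 140.7046 is the fitted value at x = 0 and is not part of the slope interpretation.)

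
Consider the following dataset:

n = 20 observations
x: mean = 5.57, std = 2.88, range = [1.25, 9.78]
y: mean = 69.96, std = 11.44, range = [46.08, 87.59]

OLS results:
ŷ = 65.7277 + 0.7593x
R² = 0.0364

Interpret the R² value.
The model explains 3.64% of the variance in y (R² = 0.0364), leaving 96.36% unexplained; the fit is weak.

The coefficient of determination R² is the fraction of the total variation in y that the fitted line accounts for.

Here R² = 0.0364:
- Explained: 3.64% of the variation in y
- Unexplained (residual): 100% − 3.64% = 96.36%
- Rule of thumb (below 0.3 weak; 0.3 to below 0.7 moderate; 0.7 and above strong) → weak

Note: R² never decreases when predictors are added, so it should not be used alone to compare models of different size.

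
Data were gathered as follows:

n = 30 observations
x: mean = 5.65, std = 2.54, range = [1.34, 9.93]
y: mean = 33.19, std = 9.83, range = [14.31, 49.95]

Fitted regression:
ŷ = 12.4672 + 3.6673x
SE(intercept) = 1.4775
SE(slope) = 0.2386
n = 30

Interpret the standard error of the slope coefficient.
SE(slope) = 0.2386 measures the uncertainty in the estimated slope. The coefficient is estimated precisely (SE/|β̂₁| = 6.5%).

What SE measures:
- The standard error quantifies the sampling variability of the coefficient estimate
- It is the estimated standard deviation of β̂₁ across hypothetical repeated samples of the same size
- Smaller SE → more precise estimate

Relative precision:
- SE / |β̂₁| = 0.2386 / 3.6673 = 6.5%
- Rule of thumb (under 20%: precise; 20% to under 50%: moderately precise; 50% or more: imprecise) → precise

Rough 95% range (±2 SE): 3.6673 ± 0.4772 → (3.1901, 4.1445).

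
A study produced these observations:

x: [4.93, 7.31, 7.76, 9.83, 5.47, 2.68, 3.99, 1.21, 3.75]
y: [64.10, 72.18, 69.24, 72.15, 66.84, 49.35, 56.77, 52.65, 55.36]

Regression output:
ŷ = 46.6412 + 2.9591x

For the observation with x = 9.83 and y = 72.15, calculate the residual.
Residual = -3.5792

The residual is the difference between the actual value and the predicted value:

Residual = y - ŷ

Step 1: Calculate predicted value
ŷ = 46.6412 + 2.9591 × 9.83
ŷ = 75.7292

Step 2: Calculate residual
Residual = 72.15 - 75.7292
Residual = -3.5792

Sign check: y < ŷ, so the point is below the line and the fit overestimates here.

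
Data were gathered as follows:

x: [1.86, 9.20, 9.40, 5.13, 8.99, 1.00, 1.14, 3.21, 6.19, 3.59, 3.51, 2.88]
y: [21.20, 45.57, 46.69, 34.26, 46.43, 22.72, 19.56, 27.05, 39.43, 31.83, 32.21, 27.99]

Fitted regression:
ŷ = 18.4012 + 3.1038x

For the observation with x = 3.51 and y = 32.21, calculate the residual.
Residual = 2.9145

The residual is the difference between the actual value and the predicted value:

Residual = y - ŷ

Step 1: Calculate predicted value
ŷ = 18.4012 + 3.1038 × 3.51
ŷ = 29.2955

Step 2: Calculate residual
Residual = 32.21 - 29.2955
Residual = 2.9145

Interpretation: the model underestimates the actual value by 2.9145 at this point (positive residual → observation lies above the fitted line).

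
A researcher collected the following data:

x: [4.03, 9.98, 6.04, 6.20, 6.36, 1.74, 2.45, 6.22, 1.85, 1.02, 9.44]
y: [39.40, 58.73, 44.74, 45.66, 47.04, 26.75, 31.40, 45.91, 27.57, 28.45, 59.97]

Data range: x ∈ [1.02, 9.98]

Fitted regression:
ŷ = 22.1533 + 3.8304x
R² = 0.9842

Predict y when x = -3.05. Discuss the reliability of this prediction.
ŷ = 10.4706, but this is extrapolation (below the data range [1.02, 9.98]) and may be unreliable.

Prediction calculation:
ŷ = 22.1533 + 3.8304 × (-3.05)
ŷ = 10.4706

Reliability:
- Data range: x ∈ [1.02, 9.98]
- Prediction point: x = -3.05 is 4.07 units below the observed range → this is EXTRAPOLATION, not interpolation

Why that matters here:
- The standard error of prediction grows with (x − x̄)², and x = -3.05 is far from x̄ = 5.03
- There are no observations near this x to validate the fitted line there
- The linear relationship may not hold outside the observed range

The R² = 0.9842 only validates the fit within [1.02, 9.98]; treat ŷ = 10.4706 with caution.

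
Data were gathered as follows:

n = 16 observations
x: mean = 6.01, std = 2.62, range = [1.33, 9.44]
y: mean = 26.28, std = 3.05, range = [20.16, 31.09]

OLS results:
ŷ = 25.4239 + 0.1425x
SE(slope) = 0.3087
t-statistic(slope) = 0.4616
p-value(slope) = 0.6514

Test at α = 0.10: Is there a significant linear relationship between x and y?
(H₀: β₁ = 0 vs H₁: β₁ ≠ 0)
Fail to reject H₀: p-value = 0.6514 ≥ α = 0.10. The linear relationship is not significant at the 10% level.

Hypothesis test for the slope coefficient:

H₀: β₁ = 0 (no linear relationship)
H₁: β₁ ≠ 0 (linear relationship exists)

Test statistic: t = β̂₁ / SE(β̂₁) = 0.1425 / 0.3087 = 0.4616

p = 0.6514: how often a slope estimate this far from 0 (in SE units) would arise by chance if β₁ were truly 0.

Decision rule: reject H₀ if p-value < α.
p-value = 0.6514 ≥ α = 0.10 → fail to reject H₀.

There is not sufficient evidence at the 10% significance level to conclude that a linear relationship exists between x and y.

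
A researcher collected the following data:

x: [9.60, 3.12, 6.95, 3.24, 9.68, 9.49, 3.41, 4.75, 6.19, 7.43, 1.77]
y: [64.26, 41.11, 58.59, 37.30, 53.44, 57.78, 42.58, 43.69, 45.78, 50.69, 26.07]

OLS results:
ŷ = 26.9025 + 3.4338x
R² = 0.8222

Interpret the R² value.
The model explains 82.22% of the variance in y (R² = 0.8222), leaving 17.78% unexplained; the fit is strong.

R² = 1 − SS_res/SS_tot compares the residual scatter to the total scatter of y about its mean.

Here R² = 0.8222:
- Explained: 82.22% of the variation in y
- Unexplained (residual): 100% − 82.22% = 17.78%
- Rule of thumb (below 0.3 weak; 0.3 to below 0.7 moderate; 0.7 and above strong) → strong

Note: R² never decreases when predictors are added, so it should not be used alone to compare models of different size.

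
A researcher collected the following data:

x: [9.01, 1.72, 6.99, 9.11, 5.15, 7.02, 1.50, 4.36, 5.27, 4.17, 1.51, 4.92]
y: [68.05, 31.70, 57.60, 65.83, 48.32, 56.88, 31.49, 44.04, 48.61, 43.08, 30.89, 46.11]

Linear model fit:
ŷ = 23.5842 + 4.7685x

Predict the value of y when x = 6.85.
ŷ = 56.2484

x = 6.85 lies inside the observed range [1.50, 9.11], so the fitted equation applies directly:

ŷ = 23.5842 + 4.7685 × 6.85
ŷ = 23.5842 + 32.6642
ŷ = 56.2484

This is the fitted mean response at that x — an individual observation would come with a wider prediction interval.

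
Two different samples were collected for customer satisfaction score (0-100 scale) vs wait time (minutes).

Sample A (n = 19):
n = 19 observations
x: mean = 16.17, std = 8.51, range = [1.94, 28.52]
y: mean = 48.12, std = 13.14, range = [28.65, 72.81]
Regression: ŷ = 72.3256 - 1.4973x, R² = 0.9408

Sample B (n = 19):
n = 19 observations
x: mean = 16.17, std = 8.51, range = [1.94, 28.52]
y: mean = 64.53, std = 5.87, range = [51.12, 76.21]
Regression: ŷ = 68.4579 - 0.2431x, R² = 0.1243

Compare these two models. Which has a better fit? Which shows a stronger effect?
Model A has the better fit (R² = 0.9408 vs 0.1243). Model A shows the stronger effect (|β₁| = 1.4973 vs 0.2431).

Model Comparison:

Fit — compare R²:
- Model A: R² = 0.9408 → 94.08% of variance in satisfaction score explained
- Model B: R² = 0.1243 → 12.43% of variance in satisfaction score explained
- 0.9408 > 0.1243 → Model A has the better fit

Which has the larger per-minute effect? (|β₁|)
- Model A: β₁ = -1.4973 → predicted satisfaction score falls 1.4973 points per additional minute of wait time
- Model B: β₁ = -0.2431 → predicted satisfaction score falls 0.2431 points per additional minute of wait time
- |-1.4973| > |-0.2431| → Model A shows the stronger marginal effect

Notes:
- A better fit (higher R²) doesn't necessarily mean a more important relationship.
- R² measures how tightly points cluster around the line; β₁ measures how steep the line is — they answer different questions.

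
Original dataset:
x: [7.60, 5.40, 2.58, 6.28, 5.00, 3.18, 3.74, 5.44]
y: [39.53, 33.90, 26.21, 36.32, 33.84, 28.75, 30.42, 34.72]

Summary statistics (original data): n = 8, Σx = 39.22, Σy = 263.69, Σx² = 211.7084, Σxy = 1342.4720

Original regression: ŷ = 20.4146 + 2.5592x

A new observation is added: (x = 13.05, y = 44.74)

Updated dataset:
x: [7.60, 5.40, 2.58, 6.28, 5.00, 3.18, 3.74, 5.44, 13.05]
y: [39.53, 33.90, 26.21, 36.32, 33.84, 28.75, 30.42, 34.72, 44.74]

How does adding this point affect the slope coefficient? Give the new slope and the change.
Adding the point moves β₁ from 2.5592 to 1.7216, i.e. it decreases by 0.8376 (-32.7%).

The new point has HIGH LEVERAGE: x = 13.05 is far from the original mean x̄ = 39.22/8 ≈ 4.90 (original range [2.58, 7.60]).

Step 1: Update the sums with the new point (n goes from 8 to 9)
Σx  = 39.22 + 13.05 = 52.27
Σy  = 263.69 + 44.74 = 308.43
Σx² = 211.7084 + 13.05² = 211.7084 + 170.3025 = 382.0109
Σxy = 1342.4720 + 13.05×44.74 = 1342.4720 + 583.8570 = 1926.3290

Step 2: Recompute the slope with b₁ = (nΣxy − ΣxΣy) / (nΣx² − (Σx)²)
Numerator   = 9×1926.3290 − 52.27×308.43 = 17336.9610 − 16121.6361 = 1215.3249
Denominator = 9×382.0109 − 52.27² = 3438.0981 − 2732.1529 = 705.9452
b₁(new) = 1215.3249 / 705.9452 = 1.7216

(Same formula on the original sums: (8×1342.4720 − 39.22×263.69) / (8×211.7084 − 39.22²) = 397.8542 / 155.4588 = 2.5592, matching the given fit.)

Step 3: Change in slope
Δβ₁ = 1.7216 − 2.5592 = -0.8376
Relative change = -0.8376 / 2.5592 × 100% = -32.7%
→ the slope decreases when the point is added.

A high-leverage point only changes the slope if it is off the original line; here y = 44.74 is below the original trend, so the slope decreases.
In practice: examine leverage (hᵢ) and Cook's distance rather than deleting it automatically.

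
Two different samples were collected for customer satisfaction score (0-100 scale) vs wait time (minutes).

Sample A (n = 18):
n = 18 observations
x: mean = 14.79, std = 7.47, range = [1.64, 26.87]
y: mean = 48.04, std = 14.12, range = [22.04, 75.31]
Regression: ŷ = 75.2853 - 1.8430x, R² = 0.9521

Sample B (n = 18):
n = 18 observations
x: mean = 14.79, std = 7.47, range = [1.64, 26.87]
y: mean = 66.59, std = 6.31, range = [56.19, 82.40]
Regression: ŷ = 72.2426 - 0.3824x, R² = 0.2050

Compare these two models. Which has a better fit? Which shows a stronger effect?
Model A has the better fit (R² = 0.9521 vs 0.2050). Model A shows the stronger effect (|β₁| = 1.8430 vs 0.3824).

Model Comparison:

Fit — compare R²:
- Model A: R² = 0.9521 → 95.21% of variance in satisfaction score explained
- Model B: R² = 0.2050 → 20.50% of variance in satisfaction score explained
- 0.9521 > 0.2050 → Model A has the better fit

Effect size (slope magnitude):
- Model A: β₁ = -1.8430 → predicted satisfaction score falls 1.8430 points per additional minute of wait time
- Model B: β₁ = -0.3824 → predicted satisfaction score falls 0.3824 points per additional minute of wait time
- |-1.8430| > |-0.3824| → Model A shows the stronger marginal effect

Note: A better fit (higher R²) doesn't necessarily mean a more important relationship.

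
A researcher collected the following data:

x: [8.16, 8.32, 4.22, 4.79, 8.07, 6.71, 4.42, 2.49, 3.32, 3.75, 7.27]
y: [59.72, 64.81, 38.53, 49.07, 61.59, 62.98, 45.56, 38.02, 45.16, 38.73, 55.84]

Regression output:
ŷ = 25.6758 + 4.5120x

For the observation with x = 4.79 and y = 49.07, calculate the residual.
Residual = 1.7817

The residual is the difference between the actual value and the predicted value:

Residual = y - ŷ

Step 1: Calculate predicted value
ŷ = 25.6758 + 4.5120 × 4.79
ŷ = 47.2883

Step 2: Calculate residual
Residual = 49.07 - 47.2883
Residual = 1.7817

Interpretation: the model underestimates the actual value by 1.7817 at this point (positive residual → observation lies above the fitted line).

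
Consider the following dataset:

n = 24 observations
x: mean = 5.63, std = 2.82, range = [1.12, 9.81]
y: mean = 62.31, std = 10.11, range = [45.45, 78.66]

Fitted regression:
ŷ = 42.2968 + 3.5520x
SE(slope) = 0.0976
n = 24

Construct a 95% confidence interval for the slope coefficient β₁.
The 95% CI for β₁ is (3.3496, 3.7544)

Confidence interval for the slope:

The 95% CI for β₁ is: β̂₁ ± t*(α/2, n-2) × SE(β̂₁)

Step 1: Find critical t-value
- Confidence level = 0.95
- Degrees of freedom = n - 2 = 24 - 2 = 22
- t*(α/2, 22) = 2.0739

Step 2: Calculate margin of error
Margin = 2.0739 × 0.0976 = 0.2024

Step 3: Construct interval
CI = 3.5520 ± 0.2024
CI = (3.3496, 3.7544)

Interpretation: We are 95% confident that the true slope β₁ lies between 3.3496 and 3.7544.
Since 0 is outside the interval, a two-sided test at α = 0.05 would reject H₀: β₁ = 0.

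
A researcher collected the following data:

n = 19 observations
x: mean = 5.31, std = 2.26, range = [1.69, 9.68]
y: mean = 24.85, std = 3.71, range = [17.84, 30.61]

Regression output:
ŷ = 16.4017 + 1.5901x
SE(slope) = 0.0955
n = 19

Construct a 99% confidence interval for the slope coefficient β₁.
The 99% CI for β₁ is (1.3133, 1.8669)

Confidence interval for the slope:

The 99% CI for β₁ is: β̂₁ ± t*(α/2, n-2) × SE(β̂₁)

Step 1: Find critical t-value
- Confidence level = 0.99
- Degrees of freedom = n - 2 = 19 - 2 = 17
- t*(α/2, 17) = 2.8982

Step 2: Calculate margin of error
Margin = 2.8982 × 0.0955 = 0.2768

Step 3: Construct interval
CI = 1.5901 ± 0.2768
CI = (1.3133, 1.8669)

Interpretation: each one-unit increase in x is associated with a change in mean y of between 1.3133 and 1.8669, with 99% confidence.
The interval does not include 0, suggesting a significant linear relationship.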